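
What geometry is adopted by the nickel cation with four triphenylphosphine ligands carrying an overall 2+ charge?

square planar

Triphenylphosphine is neutral; balancing the +2 overall charge requires Ni(II).
Ni sits in group 10, so the d-electron count is 10 − 2 = 8.
With 4 monodentate ligands the coordination number is 4.
Triphenylphosphine is a strong-field ligand (high in the spectrochemical series).
A 3d d⁸ ion with strong-field ligands gains enough CFSE to favour square planar over tetrahedral.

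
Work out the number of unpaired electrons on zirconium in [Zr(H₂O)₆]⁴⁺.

0 unpaired electrons

Water is neutral; balancing the +4 overall charge requires Zr(IV).
Zr sits in group 4, so the d-electron count is 4 − 4 = 0.
In an octahedral field the d⁰ configuration is t₂g⁰e_g⁰, giving 0 unpaired electrons.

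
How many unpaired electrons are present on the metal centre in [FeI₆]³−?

Summing ligand charges against the −3 overall charge gives an oxidation state of +3 for iron.
Group 8 minus oxidation state 3 gives a d⁵ configuration.
The spin state decides the count: Iodide is a weak-field ligand for a first-row metal, so the complex is high-spin.
An octahedral high-spin d⁵ ion is t₂g³e_g², giving 5 unpaired electrons.

5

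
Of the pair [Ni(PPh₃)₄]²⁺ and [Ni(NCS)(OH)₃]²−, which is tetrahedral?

For [Ni(PPh₃)₄]²⁺: Ligand charges: triphenylphosphine is neutral. With an overall charge of +2 the nickel centre must be in the +2 oxidation state. Ni sits in group 10, so the d-electron count is 10 − 2 = 8. Triphenylphosphine is a strong-field ligand (high in the spectrochemical series). A 3d d⁸ ion with strong-field ligands gains enough CFSE to favour square planar over tetrahedral. → square planar.
For [Ni(NCS)(OH)₃]²−: Ligand charges: each isothiocyanate is −1; each hydroxide is −1. With an overall charge of −2 the nickel centre must be in the +2 oxidation state. Ni sits in group 10, so the d-electron count is 10 − 2 = 8. Hydroxide and isothiocyanate are weak-field ligands. With weak-field ligands the CFSE gain from square planar is small, so a 3d d⁸ ion takes the sterically preferred tetrahedral geometry. → tetrahedral.

[Ni(NCS)(OH)₃]²−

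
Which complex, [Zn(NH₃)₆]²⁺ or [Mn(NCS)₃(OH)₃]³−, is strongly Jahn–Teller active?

[Mn(NCS)₃(OH)₃]³−

[Zn(NH₃)₆]²⁺: Ligand charges: ammonia is neutral. With an overall charge of +2 the zinc centre must be in the +2 oxidation state. Group 12 minus oxidation state 2 gives a d¹⁰ configuration. The d¹⁰ configuration leaves the e_g set evenly filled (or empty) — no strong Jahn–Teller driving force.
[Mn(NCS)₃(OH)₃]³−: Each isothiocyanate is −1; each hydroxide is −1; balancing the −3 overall charge requires Mn(III). Group 7 minus oxidation state 3 gives a d⁴ configuration. Hydroxide and isothiocyanate are weak-field ligands for a first-row metal, so the complex is high-spin. The t₂g³e_g¹ (high-spin) configuration has an unevenly filled e_g set; the Jahn–Teller theorem predicts a tetragonal distortion (typically axial elongation) to lift the degeneracy.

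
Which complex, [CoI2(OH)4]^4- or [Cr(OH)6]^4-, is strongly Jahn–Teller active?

[CoI2(OH)4]^4-: Summing ligand charges against the −4 overall charge gives an oxidation state of +2 for cobalt. Cobalt is a group-9 element; Co(II) is therefore d⁷. Hydroxide and iodide are weak-field ligands for a first-row metal, so the complex is high-spin. The d⁷ configuration leaves the e_g set evenly filled (or empty) — no strong Jahn–Teller driving force.
[Cr(OH)6]^4-: Ligand charges: each hydroxide is −1. With an overall charge of −4 the chromium centre must be in the +2 oxidation state. Cr sits in group 6, so the d-electron count is 6 − 2 = 4. Hydroxide is a weak-field ligand for a first-row metal, so the complex is high-spin. The t₂g³e_g¹ (high-spin) configuration has an unevenly filled e_g set; the Jahn–Teller theorem predicts a tetragonal distortion (typically axial elongation) to lift the degeneracy.

[Cr(OH)6]^4-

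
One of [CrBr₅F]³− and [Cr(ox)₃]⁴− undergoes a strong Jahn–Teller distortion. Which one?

[CrBr₅F]³−: Each bromide is −1; each fluoride is −1; balancing the −3 overall charge requires Cr(III). Chromium is a group-6 element; Cr(III) is therefore d³. The d³ configuration leaves the e_g set evenly filled (or empty) — no strong Jahn–Teller driving force.
[Cr(ox)₃]⁴−: Each oxalate is −2; balancing the −4 overall charge requires Cr(II). Group 6 minus oxidation state 2 gives a d⁴ configuration. Oxalate is a weak-field ligand for a first-row metal, so the complex is high-spin. The t₂g³e_g¹ (high-spin) configuration has an unevenly filled e_g set; the Jahn–Teller theorem predicts a tetragonal distortion (typically axial elongation) to lift the degeneracy.

[Cr(ox)₃]⁴−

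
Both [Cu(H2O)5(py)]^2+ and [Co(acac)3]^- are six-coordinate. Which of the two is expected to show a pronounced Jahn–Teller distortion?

[Cu(H2O)5(py)]^2+

[Cu(H2O)5(py)]^2+: Summing ligand charges against the +2 overall charge gives an oxidation state of +2 for copper. Group 11 minus oxidation state 2 gives a d⁹ configuration. The t₂g⁶e_g³ configuration has an unevenly filled e_g set; the Jahn–Teller theorem predicts a tetragonal distortion (typically axial elongation) to lift the degeneracy.
[Co(acac)3]^-: Summing ligand charges against the −1 overall charge gives an oxidation state of +2 for cobalt. Cobalt is a group-9 element; Co(II) is therefore d⁷. Acetylacetonate is a weak-field ligand for a first-row metal, so the complex is high-spin. The d⁷ configuration leaves the e_g set evenly filled (or empty) — no strong Jahn–Teller driving force.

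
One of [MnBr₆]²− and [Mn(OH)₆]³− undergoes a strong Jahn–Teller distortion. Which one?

[MnBr₆]²−: Summing ligand charges against the −2 overall charge gives an oxidation state of +4 for manganese. Mn sits in group 7, so the d-electron count is 7 − 4 = 3. The d³ configuration leaves the e_g set evenly filled (or empty) — no strong Jahn–Teller driving force.
[Mn(OH)₆]³−: Ligand charges: each hydroxide is −1. With an overall charge of −3 the manganese centre must be in the +3 oxidation state. Manganese is a group-7 element; Mn(III) is therefore d⁴. Hydroxide is a weak-field ligand for a first-row metal, so the complex is high-spin. The t₂g³e_g¹ (high-spin) configuration has an unevenly filled e_g set; the Jahn–Teller theorem predicts a tetragonal distortion (typically axial elongation) to lift the degeneracy.

[Mn(OH)₆]³−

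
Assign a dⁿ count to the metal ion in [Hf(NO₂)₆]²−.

d⁰

Ligand charges: each nitro (N-bound nitrite) is −1. With an overall charge of −2 the hafnium centre must be in the +4 oxidation state.
Hf sits in group 4, so the d-electron count is 4 − 4 = 0.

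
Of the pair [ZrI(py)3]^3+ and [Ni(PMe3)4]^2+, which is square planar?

[Ni(PMe3)4]^2+

For [ZrI(py)3]^3+: Summing ligand charges against the +3 overall charge gives an oxidation state of +4 for zirconium. Zirconium is a group-4 element; Zr(IV) is therefore d⁰. A d⁰ ion has no crystal-field stabilisation preference between square planar and tetrahedral, so four ligands adopt the sterically favoured tetrahedral geometry. → tetrahedral.
For [Ni(PMe3)4]^2+: Ligand charges: trimethylphosphine is neutral. With an overall charge of +2 the nickel centre must be in the +2 oxidation state. Nickel is a group-10 element; Ni(II) is therefore d⁸. Trimethylphosphine is a strong-field ligand (high in the spectrochemical series). A 3d d⁸ ion with strong-field ligands gains enough CFSE to favour square planar over tetrahedral. → square planar.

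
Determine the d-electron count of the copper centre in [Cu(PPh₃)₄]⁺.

Ligand charges: triphenylphosphine is neutral. With an overall charge of +1 the copper centre must be in the +1 oxidation state.
Cu sits in group 11, so the d-electron count is 11 − 1 = 10.

d¹⁰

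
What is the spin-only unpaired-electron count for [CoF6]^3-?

4 unpaired electrons

Each fluoride is −1; balancing the −3 overall charge requires Co(III).
Cobalt is a group-9 element; Co(III) is therefore d⁶.
The spin state decides the count: fluoride is the one ligand weak enough to leave Co(III) high-spin — [CoF₆]³⁻ is the classic exception.
An octahedral high-spin d⁶ ion is t₂g⁴e_g², giving 4 unpaired electrons.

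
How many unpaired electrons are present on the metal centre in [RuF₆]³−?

Each fluoride is −1; balancing the −3 overall charge requires Ru(III).
Ruthenium is a group-8 element; Ru(III) is therefore d⁵.
The spin state decides the count: a 4d ion has a large Δₒ and is invariably low-spin.
An octahedral low-spin d⁵ ion is t₂g⁵e_g⁰, giving 1 unpaired electron.

1 unpaired electron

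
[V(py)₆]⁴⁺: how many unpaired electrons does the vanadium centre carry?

1 unpaired electron

Summing ligand charges against the +4 overall charge gives an oxidation state of +4 for vanadium.
Group 5 minus oxidation state 4 gives a d¹ configuration.
In an octahedral field the d¹ configuration is t₂g¹e_g⁰ (only one arrangement possible), giving 1 unpaired electron.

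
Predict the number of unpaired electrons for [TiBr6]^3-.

1 unpaired electron

Summing ligand charges against the −3 overall charge gives an oxidation state of +3 for titanium.
Titanium is a group-4 element; Ti(III) is therefore d¹.
In an octahedral field the d¹ configuration is t₂g¹e_g⁰ (only one arrangement possible), giving 1 unpaired electron.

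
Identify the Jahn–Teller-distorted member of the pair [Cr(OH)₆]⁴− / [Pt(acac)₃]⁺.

[Cr(OH)₆]⁴−: Each hydroxide is −1; balancing the −4 overall charge requires Cr(II). Chromium is a group-6 element; Cr(II) is therefore d⁴. Hydroxide is a weak-field ligand for a first-row metal, so the complex is high-spin. The t₂g³e_g¹ (high-spin) configuration has an unevenly filled e_g set; the Jahn–Teller theorem predicts a tetragonal distortion (typically axial elongation) to lift the degeneracy.
[Pt(acac)₃]⁺: Each acetylacetonate is −1; balancing the +1 overall charge requires Pt(IV). Pt sits in group 10, so the d-electron count is 10 − 4 = 6. A 5d ion has a large Δₒ and is invariably low-spin. The d⁶ configuration leaves the e_g set evenly filled (or empty) — no strong Jahn–Teller driving force.

[Cr(OH)₆]⁴−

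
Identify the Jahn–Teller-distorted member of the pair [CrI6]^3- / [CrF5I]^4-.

[CrI6]^3-: Summing ligand charges against the −3 overall charge gives an oxidation state of +3 for chromium. Group 6 minus oxidation state 3 gives a d³ configuration. The d³ configuration leaves the e_g set evenly filled (or empty) — no strong Jahn–Teller driving force.
[CrF5I]^4-: Ligand charges: each fluoride is −1; each iodide is −1. With an overall charge of −4 the chromium centre must be in the +2 oxidation state. Chromium is a group-6 element; Cr(II) is therefore d⁴. Fluoride and iodide are weak-field ligands for a first-row metal, so the complex is high-spin. The t₂g³e_g¹ (high-spin) configuration has an unevenly filled e_g set; the Jahn–Teller theorem predicts a tetragonal distortion (typically axial elongation) to lift the degeneracy.

[CrF5I]^4-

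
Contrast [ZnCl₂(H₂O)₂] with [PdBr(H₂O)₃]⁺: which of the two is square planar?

[PdBr(H₂O)₃]⁺

For [ZnCl₂(H₂O)₂]: Summing ligand charges against the 0 overall charge gives an oxidation state of +2 for zinc. Zinc is a group-12 element; Zn(II) is therefore d¹⁰. A d¹⁰ ion has no crystal-field stabilisation preference between square planar and tetrahedral, so four ligands adopt the sterically favoured tetrahedral geometry. → tetrahedral.
For [PdBr(H₂O)₃]⁺: Each bromide is −1; water is neutral; balancing the +1 overall charge requires Pd(II). Group 10 minus oxidation state 2 gives a d⁸ configuration. A 4d d⁸ ion has a large crystal-field splitting; square planar leaves the high-energy d_{x²−y²} orbital empty and maximises CFSE. → square planar.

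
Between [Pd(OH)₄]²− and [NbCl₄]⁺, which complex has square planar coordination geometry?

[Pd(OH)₄]²−

For [Pd(OH)₄]²−: Summing ligand charges against the −2 overall charge gives an oxidation state of +2 for palladium. Pd sits in group 10, so the d-electron count is 10 − 2 = 8. A 4d d⁸ ion has a large crystal-field splitting; square planar leaves the high-energy d_{x²−y²} orbital empty and maximises CFSE. → square planar.
For [NbCl₄]⁺: Each chloride is −1; balancing the +1 overall charge requires Nb(V). Niobium is a group-5 element; Nb(V) is therefore d⁰. A d⁰ ion has no crystal-field stabilisation preference between square planar and tetrahedral, so four ligands adopt the sterically favoured tetrahedral geometry. → tetrahedral.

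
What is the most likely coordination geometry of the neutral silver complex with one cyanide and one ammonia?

Each cyanide is −1; ammonia is neutral; balancing the 0 overall charge requires Ag(I).
Silver is a group-11 element; Ag(I) is therefore d¹⁰.
With 2 monodentate ligands the coordination number is 2.
A d¹⁰ ion with only two ligands adopts a linear arrangement (sp hybridisation; no CFSE preference).

linear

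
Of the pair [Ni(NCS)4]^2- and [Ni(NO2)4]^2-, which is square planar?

For [Ni(NCS)4]^2-: Each isothiocyanate is −1; balancing the −2 overall charge requires Ni(II). Ni sits in group 10, so the d-electron count is 10 − 2 = 8. Isothiocyanate is a weak-field ligand. With weak-field ligands the CFSE gain from square planar is small, so a 3d d⁸ ion takes the sterically preferred tetrahedral geometry. → tetrahedral.
For [Ni(NO2)4]^2-: Ligand charges: each nitro (N-bound nitrite) is −1. With an overall charge of −2 the nickel centre must be in the +2 oxidation state. Nickel is a group-10 element; Ni(II) is therefore d⁸. Nitro (N-bound nitrite) is a strong-field ligand (high in the spectrochemical series). A 3d d⁸ ion with strong-field ligands gains enough CFSE to favour square planar over tetrahedral. → square planar.

[Ni(NO2)4]^2-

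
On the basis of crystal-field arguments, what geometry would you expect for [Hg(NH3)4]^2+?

tetrahedral

Ammonia is neutral; balancing the +2 overall charge requires Hg(II).
Hg sits in group 12, so the d-electron count is 12 − 2 = 10.
With 4 monodentate ligands the coordination number is 4.
A d¹⁰ ion has no crystal-field stabilisation preference between square planar and tetrahedral, so four ligands adopt the sterically favoured tetrahedral geometry.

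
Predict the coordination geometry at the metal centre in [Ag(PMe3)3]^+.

trigonal planar

Summing ligand charges against the +1 overall charge gives an oxidation state of +1 for silver.
Ag sits in group 11, so the d-electron count is 11 − 1 = 10.
Coordination number: 3.
Three ligands around a d¹⁰ centre minimise repulsion in a trigonal-planar arrangement.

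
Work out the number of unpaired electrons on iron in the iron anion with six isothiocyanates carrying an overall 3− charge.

Each isothiocyanate is −1; balancing the −3 overall charge requires Fe(III).
Group 8 minus oxidation state 3 gives a d⁵ configuration.
The spin state decides the count: Isothiocyanate is a weak-field ligand for a first-row metal, so the complex is high-spin.
An octahedral high-spin d⁵ ion is t₂g³e_g², giving 5 unpaired electrons.

5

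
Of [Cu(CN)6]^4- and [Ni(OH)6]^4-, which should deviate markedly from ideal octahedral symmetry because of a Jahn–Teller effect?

[Cu(CN)6]^4-: Summing ligand charges against the −4 overall charge gives an oxidation state of +2 for copper. Copper is a group-11 element; Cu(II) is therefore d⁹. The t₂g⁶e_g³ configuration has an unevenly filled e_g set; the Jahn–Teller theorem predicts a tetragonal distortion (typically axial elongation) to lift the degeneracy.
[Ni(OH)6]^4-: Each hydroxide is −1; balancing the −4 overall charge requires Ni(II). Nickel is a group-10 element; Ni(II) is therefore d⁸. The d⁸ configuration leaves the e_g set evenly filled (or empty) — no strong Jahn–Teller driving force.

[Cu(CN)6]^4-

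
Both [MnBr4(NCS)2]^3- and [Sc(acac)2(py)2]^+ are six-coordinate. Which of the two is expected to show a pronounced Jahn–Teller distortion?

[MnBr4(NCS)2]^3-: Each bromide is −1; each isothiocyanate is −1; balancing the −3 overall charge requires Mn(III). Mn sits in group 7, so the d-electron count is 7 − 3 = 4. Bromide and isothiocyanate are weak-field ligands for a first-row metal, so the complex is high-spin. The t₂g³e_g¹ (high-spin) configuration has an unevenly filled e_g set; the Jahn–Teller theorem predicts a tetragonal distortion (typically axial elongation) to lift the degeneracy.
[Sc(acac)2(py)2]^+: Each acetylacetonate is −1; pyridine is neutral; balancing the +1 overall charge requires Sc(III). Group 3 minus oxidation state 3 gives a d⁰ configuration. The d⁰ configuration leaves the e_g set evenly filled (or empty) — no strong Jahn–Teller driving force.

[MnBr4(NCS)2]^3-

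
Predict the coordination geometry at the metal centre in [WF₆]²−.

octahedral

Ligand charges: each fluoride is −1. With an overall charge of −2 the tungsten centre must be in the +4 oxidation state.
Group 6 minus oxidation state 4 gives a d² configuration.
Coordination number: 6.
Six donors around a single metal centre give an octahedral coordination sphere.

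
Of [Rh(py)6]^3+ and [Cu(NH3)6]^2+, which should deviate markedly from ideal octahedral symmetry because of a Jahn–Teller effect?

[Cu(NH3)6]^2+

[Rh(py)6]^3+: Pyridine is neutral; balancing the +3 overall charge requires Rh(III). Rh sits in group 9, so the d-electron count is 9 − 3 = 6. A 4d ion has a large Δₒ and is invariably low-spin. The d⁶ configuration leaves the e_g set evenly filled (or empty) — no strong Jahn–Teller driving force.
[Cu(NH3)6]^2+: Summing ligand charges against the +2 overall charge gives an oxidation state of +2 for copper. Group 11 minus oxidation state 2 gives a d⁹ configuration. The t₂g⁶e_g³ configuration has an unevenly filled e_g set; the Jahn–Teller theorem predicts a tetragonal distortion (typically axial elongation) to lift the degeneracy.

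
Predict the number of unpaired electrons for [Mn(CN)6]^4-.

1 unpaired electron

Summing ligand charges against the −4 overall charge gives an oxidation state of +2 for manganese.
Mn sits in group 7, so the d-electron count is 7 − 2 = 5.
The spin state decides the count: Cyanide is a strong-field ligand (high in the spectrochemical series) for a first-row metal, so the complex is low-spin.
An octahedral low-spin d⁵ ion is t₂g⁵e_g⁰, giving 1 unpaired electron.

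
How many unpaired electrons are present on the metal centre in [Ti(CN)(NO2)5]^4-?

Summing ligand charges against the −4 overall charge gives an oxidation state of +2 for titanium.
Titanium is a group-4 element; Ti(II) is therefore d².
In an octahedral field the d² configuration is t₂g²e_g⁰ (only one arrangement possible), giving 2 unpaired electrons.

2 unpaired electrons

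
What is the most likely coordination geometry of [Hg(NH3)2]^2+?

linear

Ammonia is neutral; balancing the +2 overall charge requires Hg(II).
Group 12 minus oxidation state 2 gives a d¹⁰ configuration.
Coordination number: 2.
A d¹⁰ ion with only two ligands adopts a linear arrangement (sp hybridisation; no CFSE preference).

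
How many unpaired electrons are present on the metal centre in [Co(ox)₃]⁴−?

Summing ligand charges against the −4 overall charge gives an oxidation state of +2 for cobalt.
Cobalt is a group-9 element; Co(II) is therefore d⁷.
Counting donor atoms: 3×oxalate (bidentate) → 6 donors. Coordination number = 6.
The spin state decides the count: Oxalate is a weak-field ligand for a first-row metal, so the complex is high-spin.
An octahedral high-spin d⁷ ion is t₂g⁵e_g², giving 3 unpaired electrons.

3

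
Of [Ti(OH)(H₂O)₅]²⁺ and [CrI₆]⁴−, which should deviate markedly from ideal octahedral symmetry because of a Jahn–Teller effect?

[CrI₆]⁴−

[Ti(OH)(H₂O)₅]²⁺: Ligand charges: each hydroxide is −1; water is neutral. With an overall charge of +2 the titanium centre must be in the +3 oxidation state. Group 4 minus oxidation state 3 gives a d¹ configuration. The d¹ configuration leaves the e_g set evenly filled (or empty) — no strong Jahn–Teller driving force.
[CrI₆]⁴−: Each iodide is −1; balancing the −4 overall charge requires Cr(II). Group 6 minus oxidation state 2 gives a d⁴ configuration. Iodide is a weak-field ligand for a first-row metal, so the complex is high-spin. The t₂g³e_g¹ (high-spin) configuration has an unevenly filled e_g set; the Jahn–Teller theorem predicts a tetragonal distortion (typically axial elongation) to lift the degeneracy.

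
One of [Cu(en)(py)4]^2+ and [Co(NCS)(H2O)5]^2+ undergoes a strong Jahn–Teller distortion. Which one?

[Cu(en)(py)4]^2+: Ethylenediamine is neutral; pyridine is neutral; balancing the +2 overall charge requires Cu(II). Copper is a group-11 element; Cu(II) is therefore d⁹. The t₂g⁶e_g³ configuration has an unevenly filled e_g set; the Jahn–Teller theorem predicts a tetragonal distortion (typically axial elongation) to lift the degeneracy.
[Co(NCS)(H2O)5]^2+: Ligand charges: each isothiocyanate is −1; water is neutral. With an overall charge of +2 the cobalt centre must be in the +3 oxidation state. Cobalt is a group-9 element; Co(III) is therefore d⁶. Co(III) has an exceptionally large octahedral splitting and is low-spin with essentially every ligand except fluoride. The d⁶ configuration leaves the e_g set evenly filled (or empty) — no strong Jahn–Teller driving force.

[Cu(en)(py)4]^2+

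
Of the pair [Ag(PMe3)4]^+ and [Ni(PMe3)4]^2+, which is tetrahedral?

[Ag(PMe3)4]^+

For [Ag(PMe3)4]^+: Trimethylphosphine is neutral; balancing the +1 overall charge requires Ag(I). Group 11 minus oxidation state 1 gives a d¹⁰ configuration. A d¹⁰ ion has no crystal-field stabilisation preference between square planar and tetrahedral, so four ligands adopt the sterically favoured tetrahedral geometry. → tetrahedral.
For [Ni(PMe3)4]^2+: Ligand charges: trimethylphosphine is neutral. With an overall charge of +2 the nickel centre must be in the +2 oxidation state. Ni sits in group 10, so the d-electron count is 10 − 2 = 8. Trimethylphosphine is a strong-field ligand (high in the spectrochemical series). A 3d d⁸ ion with strong-field ligands gains enough CFSE to favour square planar over tetrahedral. → square planar.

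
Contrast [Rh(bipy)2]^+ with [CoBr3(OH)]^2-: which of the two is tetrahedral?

[CoBr3(OH)]^2-

For [Rh(bipy)2]^+: 2,2′-bipyridine is neutral; balancing the +1 overall charge requires Rh(I). Rhodium is a group-9 element; Rh(I) is therefore d⁸. A 4d d⁸ ion has a large crystal-field splitting; square planar leaves the high-energy d_{x²−y²} orbital empty and maximises CFSE. → square planar.
For [CoBr3(OH)]^2-: Each bromide is −1; each hydroxide is −1; balancing the −2 overall charge requires Co(II). Co sits in group 9, so the d-electron count is 9 − 2 = 7. For a high-spin 3d d⁷ ion with weak-field ligands the small Δₜ gives little square-planar CFSE advantage, so four ligands adopt the sterically favoured tetrahedral geometry. → tetrahedral.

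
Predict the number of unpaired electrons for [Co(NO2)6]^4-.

Each nitro (N-bound nitrite) is −1; balancing the −4 overall charge requires Co(II).
Co sits in group 9, so the d-electron count is 9 − 2 = 7.
The spin state decides the count: Nitro (N-bound nitrite) is a strong-field ligand (high in the spectrochemical series) for a first-row metal, so the complex is low-spin.
An octahedral low-spin d⁷ ion is t₂g⁶e_g¹, giving 1 unpaired electron.

1 unpaired electron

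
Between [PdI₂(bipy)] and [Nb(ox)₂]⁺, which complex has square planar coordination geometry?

[PdI₂(bipy)]

For [PdI₂(bipy)]: Ligand charges: each iodide is −1; 2,2′-bipyridine is neutral. With an overall charge of 0 the palladium centre must be in the +2 oxidation state. Palladium is a group-10 element; Pd(II) is therefore d⁸. A 4d d⁸ ion has a large crystal-field splitting; square planar leaves the high-energy d_{x²−y²} orbital empty and maximises CFSE. → square planar.
For [Nb(ox)₂]⁺: Summing ligand charges against the +1 overall charge gives an oxidation state of +5 for niobium. Nb sits in group 5, so the d-electron count is 5 − 5 = 0. A d⁰ ion has no crystal-field stabilisation preference between square planar and tetrahedral, so four ligands adopt the sterically favoured tetrahedral geometry. → tetrahedral.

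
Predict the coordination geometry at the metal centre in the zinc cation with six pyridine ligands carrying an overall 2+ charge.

Ligand charges: pyridine is neutral. With an overall charge of +2 the zinc centre must be in the +2 oxidation state.
Zn sits in group 12, so the d-electron count is 12 − 2 = 10.
With 6 monodentate ligands the coordination number is 6.
Six donors around a single metal centre give an octahedral coordination sphere.

octahedral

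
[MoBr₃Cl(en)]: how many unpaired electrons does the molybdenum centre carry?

Ligand charges: each bromide is −1; each chloride is −1; ethylenediamine is neutral. With an overall charge of 0 the molybdenum centre must be in the +4 oxidation state.
Group 6 minus oxidation state 4 gives a d² configuration.
Counting donor atoms: 3×bromide (monodentate) → 3 donors; 1×chloride (monodentate) → 1 donor; 1×ethylenediamine (bidentate) → 2 donors. Coordination number = 6.
In an octahedral field the d² configuration is t₂g²e_g⁰ (only one arrangement possible), giving 2 unpaired electrons.

2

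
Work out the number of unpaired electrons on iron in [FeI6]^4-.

4 unpaired electrons

Ligand charges: each iodide is −1. With an overall charge of −4 the iron centre must be in the +2 oxidation state.
Fe sits in group 8, so the d-electron count is 8 − 2 = 6.
The spin state decides the count: Iodide is a weak-field ligand for a first-row metal, so the complex is high-spin.
An octahedral high-spin d⁶ ion is t₂g⁴e_g², giving 4 unpaired electrons.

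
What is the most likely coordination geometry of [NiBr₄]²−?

Each bromide is −1; balancing the −2 overall charge requires Ni(II).
Ni sits in group 10, so the d-electron count is 10 − 2 = 8.
With 4 monodentate ligands the coordination number is 4.
Bromide is a weak-field ligand.
With weak-field ligands the CFSE gain from square planar is small, so a 3d d⁸ ion takes the sterically preferred tetrahedral geometry.

tetrahedral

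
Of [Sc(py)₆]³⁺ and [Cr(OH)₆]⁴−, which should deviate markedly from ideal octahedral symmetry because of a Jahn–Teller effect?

[Cr(OH)₆]⁴−

[Sc(py)₆]³⁺: Summing ligand charges against the +3 overall charge gives an oxidation state of +3 for scandium. Scandium is a group-3 element; Sc(III) is therefore d⁰. The d⁰ configuration leaves the e_g set evenly filled (or empty) — no strong Jahn–Teller driving force.
[Cr(OH)₆]⁴−: Each hydroxide is −1; balancing the −4 overall charge requires Cr(II). Chromium is a group-6 element; Cr(II) is therefore d⁴. Hydroxide is a weak-field ligand for a first-row metal, so the complex is high-spin. The t₂g³e_g¹ (high-spin) configuration has an unevenly filled e_g set; the Jahn–Teller theorem predicts a tetragonal distortion (typically axial elongation) to lift the degeneracy.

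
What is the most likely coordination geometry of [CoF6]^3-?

octahedral

Each fluoride is −1; balancing the −3 overall charge requires Co(III).
Co sits in group 9, so the d-electron count is 9 − 3 = 6.
With 6 monodentate ligands the coordination number is 6.
Six donors around a single metal centre give an octahedral coordination sphere.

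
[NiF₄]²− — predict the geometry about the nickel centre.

tetrahedral

Ligand charges: each fluoride is −1. With an overall charge of −2 the nickel centre must be in the +2 oxidation state.
Nickel is a group-10 element; Ni(II) is therefore d⁸.
With 4 monodentate ligands the coordination number is 4.
Fluoride is a weak-field ligand.
With weak-field ligands the CFSE gain from square planar is small, so a 3d d⁸ ion takes the sterically preferred tetrahedral geometry.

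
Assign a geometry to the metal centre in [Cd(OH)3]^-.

Each hydroxide is −1; balancing the −1 overall charge requires Cd(II).
Cd sits in group 12, so the d-electron count is 12 − 2 = 10.
With 3 monodentate ligands the coordination number is 3.
Three ligands around a d¹⁰ centre minimise repulsion in a trigonal-planar arrangement.

trigonal planar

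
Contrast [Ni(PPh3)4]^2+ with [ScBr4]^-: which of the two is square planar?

For [Ni(PPh3)4]^2+: Summing ligand charges against the +2 overall charge gives an oxidation state of +2 for nickel. Nickel is a group-10 element; Ni(II) is therefore d⁸. Triphenylphosphine is a strong-field ligand (high in the spectrochemical series). A 3d d⁸ ion with strong-field ligands gains enough CFSE to favour square planar over tetrahedral. → square planar.
For [ScBr4]^-: Ligand charges: each bromide is −1. With an overall charge of −1 the scandium centre must be in the +3 oxidation state. Sc sits in group 3, so the d-electron count is 3 − 3 = 0. A d⁰ ion has no crystal-field stabilisation preference between square planar and tetrahedral, so four ligands adopt the sterically favoured tetrahedral geometry. → tetrahedral.

[Ni(PPh3)4]^2+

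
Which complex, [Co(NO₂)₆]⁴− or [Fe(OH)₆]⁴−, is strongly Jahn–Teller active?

[Co(NO₂)₆]⁴−: Ligand charges: each nitro (N-bound nitrite) is −1. With an overall charge of −4 the cobalt centre must be in the +2 oxidation state. Group 9 minus oxidation state 2 gives a d⁷ configuration. Nitro (N-bound nitrite) is a strong-field ligand (high in the spectrochemical series) for a first-row metal, so the complex is low-spin. The t₂g⁶e_g¹ (low-spin) configuration has an unevenly filled e_g set; the Jahn–Teller theorem predicts a tetragonal distortion (typically axial elongation) to lift the degeneracy.
[Fe(OH)₆]⁴−: Each hydroxide is −1; balancing the −4 overall charge requires Fe(II). Group 8 minus oxidation state 2 gives a d⁶ configuration. Hydroxide is a weak-field ligand for a first-row metal, so the complex is high-spin. The d⁶ configuration leaves the e_g set evenly filled (or empty) — no strong Jahn–Teller driving force.

[Co(NO₂)₆]⁴−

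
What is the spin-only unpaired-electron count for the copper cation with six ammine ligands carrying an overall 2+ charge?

Ammonia is neutral; balancing the +2 overall charge requires Cu(II).
Cu sits in group 11, so the d-electron count is 11 − 2 = 9.
In an octahedral field the d⁹ configuration is t₂g⁶e_g³ (only one arrangement possible), giving 1 unpaired electron.

1 unpaired electron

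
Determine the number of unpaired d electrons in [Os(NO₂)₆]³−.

1 unpaired electron

Summing ligand charges against the −3 overall charge gives an oxidation state of +3 for osmium.
Osmium is a group-8 element; Os(III) is therefore d⁵.
The spin state decides the count: a 5d ion has a large Δₒ and is invariably low-spin.
An octahedral low-spin d⁵ ion is t₂g⁵e_g⁰, giving 1 unpaired electron.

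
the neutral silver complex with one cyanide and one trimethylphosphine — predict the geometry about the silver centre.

Summing ligand charges against the 0 overall charge gives an oxidation state of +1 for silver.
Ag sits in group 11, so the d-electron count is 11 − 1 = 10.
With 2 monodentate ligands the coordination number is 2.
A d¹⁰ ion with only two ligands adopts a linear arrangement (sp hybridisation; no CFSE preference).

linear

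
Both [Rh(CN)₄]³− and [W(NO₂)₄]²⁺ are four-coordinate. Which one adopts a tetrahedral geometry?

For [Rh(CN)₄]³−: Ligand charges: each cyanide is −1. With an overall charge of −3 the rhodium centre must be in the +1 oxidation state. Rhodium is a group-9 element; Rh(I) is therefore d⁸. A 4d d⁸ ion has a large crystal-field splitting; square planar leaves the high-energy d_{x²−y²} orbital empty and maximises CFSE. → square planar.
For [W(NO₂)₄]²⁺: Each nitro (N-bound nitrite) is −1; balancing the +2 overall charge requires W(VI). Tungsten is a group-6 element; W(VI) is therefore d⁰. A d⁰ ion has no crystal-field stabilisation preference between square planar and tetrahedral, so four ligands adopt the sterically favoured tetrahedral geometry. → tetrahedral.

[W(NO₂)₄]²⁺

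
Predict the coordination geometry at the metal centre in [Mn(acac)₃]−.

Each acetylacetonate is −1; balancing the −1 overall charge requires Mn(II).
Manganese is a group-7 element; Mn(II) is therefore d⁵.
Counting donor atoms: 3×acetylacetonate (bidentate) → 6 donors. Coordination number = 6.
Six donors around a single metal centre give an octahedral coordination sphere.

octahedral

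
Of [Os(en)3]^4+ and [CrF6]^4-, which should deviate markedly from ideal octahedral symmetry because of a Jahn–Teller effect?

[Os(en)3]^4+: Summing ligand charges against the +4 overall charge gives an oxidation state of +4 for osmium. Group 8 minus oxidation state 4 gives a d⁴ configuration. A 5d ion has a large Δₒ and is invariably low-spin. The d⁴ configuration leaves the e_g set evenly filled (or empty) — no strong Jahn–Teller driving force.
[CrF6]^4-: Each fluoride is −1; balancing the −4 overall charge requires Cr(II). Chromium is a group-6 element; Cr(II) is therefore d⁴. Fluoride is a weak-field ligand for a first-row metal, so the complex is high-spin. The t₂g³e_g¹ (high-spin) configuration has an unevenly filled e_g set; the Jahn–Teller theorem predicts a tetragonal distortion (typically axial elongation) to lift the degeneracy.

[CrF6]^4-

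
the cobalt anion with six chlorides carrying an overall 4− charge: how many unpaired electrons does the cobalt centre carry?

3

Ligand charges: each chloride is −1. With an overall charge of −4 the cobalt centre must be in the +2 oxidation state.
Group 9 minus oxidation state 2 gives a d⁷ configuration.
The spin state decides the count: Chloride is a weak-field ligand for a first-row metal, so the complex is high-spin.
An octahedral high-spin d⁷ ion is t₂g⁵e_g², giving 3 unpaired electrons.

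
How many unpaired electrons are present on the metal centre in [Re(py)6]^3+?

Pyridine is neutral; balancing the +3 overall charge requires Re(III).
Rhenium is a group-7 element; Re(III) is therefore d⁴.
The spin state decides the count: a 5d ion has a large Δₒ and is invariably low-spin.
An octahedral low-spin d⁴ ion is t₂g⁴e_g⁰, giving 2 unpaired electrons.

2 unpaired electrons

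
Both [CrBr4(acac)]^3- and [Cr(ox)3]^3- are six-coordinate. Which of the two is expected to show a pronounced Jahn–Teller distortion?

[CrBr4(acac)]^3-

[CrBr4(acac)]^3-: Each bromide is −1; each acetylacetonate is −1; balancing the −3 overall charge requires Cr(II). Chromium is a group-6 element; Cr(II) is therefore d⁴. Acetylacetonate and bromide are weak-field ligands for a first-row metal, so the complex is high-spin. The t₂g³e_g¹ (high-spin) configuration has an unevenly filled e_g set; the Jahn–Teller theorem predicts a tetragonal distortion (typically axial elongation) to lift the degeneracy.
[Cr(ox)3]^3-: Each oxalate is −2; balancing the −3 overall charge requires Cr(III). Chromium is a group-6 element; Cr(III) is therefore d³. The d³ configuration leaves the e_g set evenly filled (or empty) — no strong Jahn–Teller driving force.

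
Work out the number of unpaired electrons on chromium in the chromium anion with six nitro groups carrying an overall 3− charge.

Summing ligand charges against the −3 overall charge gives an oxidation state of +3 for chromium.
Chromium is a group-6 element; Cr(III) is therefore d³.
In an octahedral field the d³ configuration is t₂g³e_g⁰ (only one arrangement possible), giving 3 unpaired electrons.

3 unpaired electrons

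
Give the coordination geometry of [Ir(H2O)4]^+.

Summing ligand charges against the +1 overall charge gives an oxidation state of +1 for iridium.
Ir sits in group 9, so the d-electron count is 9 − 1 = 8.
Coordination number: 4.
A 5d d⁸ ion has a large crystal-field splitting; square planar leaves the high-energy d_{x²−y²} orbital empty and maximises CFSE.

square planar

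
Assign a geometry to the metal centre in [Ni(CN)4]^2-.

Each cyanide is −1; balancing the −2 overall charge requires Ni(II).
Nickel is a group-10 element; Ni(II) is therefore d⁸.
Coordination number: 4.
Cyanide is a strong-field ligand (high in the spectrochemical series).
A 3d d⁸ ion with strong-field ligands gains enough CFSE to favour square planar over tetrahedral.

square planar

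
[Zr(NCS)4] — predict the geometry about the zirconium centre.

Each isothiocyanate is −1; balancing the 0 overall charge requires Zr(IV).
Zr sits in group 4, so the d-electron count is 4 − 4 = 0.
With 4 monodentate ligands the coordination number is 4.
A d⁰ ion has no crystal-field stabilisation preference between square planar and tetrahedral, so four ligands adopt the sterically favoured tetrahedral geometry.

tetrahedral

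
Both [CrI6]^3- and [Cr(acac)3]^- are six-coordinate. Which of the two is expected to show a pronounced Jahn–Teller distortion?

[Cr(acac)3]^-

[CrI6]^3-: Summing ligand charges against the −3 overall charge gives an oxidation state of +3 for chromium. Group 6 minus oxidation state 3 gives a d³ configuration. The d³ configuration leaves the e_g set evenly filled (or empty) — no strong Jahn–Teller driving force.
[Cr(acac)3]^-: Ligand charges: each acetylacetonate is −1. With an overall charge of −1 the chromium centre must be in the +2 oxidation state. Chromium is a group-6 element; Cr(II) is therefore d⁴. Acetylacetonate is a weak-field ligand for a first-row metal, so the complex is high-spin. The t₂g³e_g¹ (high-spin) configuration has an unevenly filled e_g set; the Jahn–Teller theorem predicts a tetragonal distortion (typically axial elongation) to lift the degeneracy.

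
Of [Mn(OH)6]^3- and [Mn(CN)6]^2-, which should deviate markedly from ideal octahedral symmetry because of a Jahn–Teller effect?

[Mn(OH)6]^3-

[Mn(OH)6]^3-: Each hydroxide is −1; balancing the −3 overall charge requires Mn(III). Group 7 minus oxidation state 3 gives a d⁴ configuration. Hydroxide is a weak-field ligand for a first-row metal, so the complex is high-spin. The t₂g³e_g¹ (high-spin) configuration has an unevenly filled e_g set; the Jahn–Teller theorem predicts a tetragonal distortion (typically axial elongation) to lift the degeneracy.
[Mn(CN)6]^2-: Each cyanide is −1; balancing the −2 overall charge requires Mn(IV). Mn sits in group 7, so the d-electron count is 7 − 4 = 3. The d³ configuration leaves the e_g set evenly filled (or empty) — no strong Jahn–Teller driving force.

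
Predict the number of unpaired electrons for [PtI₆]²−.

0

Each iodide is −1; balancing the −2 overall charge requires Pt(IV).
Group 10 minus oxidation state 4 gives a d⁶ configuration.
The spin state decides the count: a 5d ion has a large Δₒ and is invariably low-spin.
An octahedral low-spin d⁶ ion is t₂g⁶e_g⁰, giving 0 unpaired electrons.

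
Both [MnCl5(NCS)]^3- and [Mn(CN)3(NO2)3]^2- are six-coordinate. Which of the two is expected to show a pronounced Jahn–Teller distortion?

[MnCl5(NCS)]^3-

[MnCl5(NCS)]^3-: Summing ligand charges against the −3 overall charge gives an oxidation state of +3 for manganese. Mn sits in group 7, so the d-electron count is 7 − 3 = 4. Chloride and isothiocyanate are weak-field ligands for a first-row metal, so the complex is high-spin. The t₂g³e_g¹ (high-spin) configuration has an unevenly filled e_g set; the Jahn–Teller theorem predicts a tetragonal distortion (typically axial elongation) to lift the degeneracy.
[Mn(CN)3(NO2)3]^2-: Each cyanide is −1; each nitro (N-bound nitrite) is −1; balancing the −2 overall charge requires Mn(IV). Group 7 minus oxidation state 4 gives a d³ configuration. The d³ configuration leaves the e_g set evenly filled (or empty) — no strong Jahn–Teller driving force.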